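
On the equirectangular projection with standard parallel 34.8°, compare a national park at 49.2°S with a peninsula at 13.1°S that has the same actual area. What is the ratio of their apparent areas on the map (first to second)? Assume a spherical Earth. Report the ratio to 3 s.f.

With standard parallel φ₀ = 34.8°, the equirectangular projection gives x = Rλ cos φ₀, y = Rφ, so h = 1 and k = cos 34.8° / cos φ.
Areal scale at 49.2°: h·k = 1.000 × 1.257 = 1.257.
Areal scale at 13.1°: h·k = 1.000 × 0.8431 = 0.8431.
Ratio = 1.257/0.8431 ≈ 1.49.

1.49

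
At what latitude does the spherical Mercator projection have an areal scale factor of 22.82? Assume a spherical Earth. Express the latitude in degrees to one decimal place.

77.9°

Mercator areal scale is sec²φ.
sec²φ = 22.82  ⇒  cos²φ = 0.04382  ⇒  cos φ = 0.2093.
φ = arccos(0.2093) ≈ 77.9°.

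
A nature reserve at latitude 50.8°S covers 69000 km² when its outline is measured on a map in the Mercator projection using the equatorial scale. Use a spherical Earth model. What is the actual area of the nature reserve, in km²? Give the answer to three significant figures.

27600 km²

The Mercator projection is conformal; its linear scale factor is the same in every direction and equals sec φ = 1/cos φ.
Areal scale = k² = sec²φ = 1/cos²(50.8°) = 1/0.6320² = 2.503.
True area = apparent / (areal scale) = 69000 / 2.503 ≈ 27600 km².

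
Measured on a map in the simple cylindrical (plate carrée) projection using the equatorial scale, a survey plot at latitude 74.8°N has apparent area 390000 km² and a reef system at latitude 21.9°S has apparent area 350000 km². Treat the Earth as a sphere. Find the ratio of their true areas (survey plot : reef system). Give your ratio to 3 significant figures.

0.315

Plate carrée has h = 1 and k = sec φ, giving areal scale sec φ; true area = (apparent area) · cos φ.
True area of survey plot: 390000 × cos(74.8°) = 390000 × 0.2622 = 102300 km².
True area of reef system: 350000 × cos(21.9°) = 350000 × 0.9278 = 324700 km².
Ratio = 102300 / 324700 ≈ 0.315.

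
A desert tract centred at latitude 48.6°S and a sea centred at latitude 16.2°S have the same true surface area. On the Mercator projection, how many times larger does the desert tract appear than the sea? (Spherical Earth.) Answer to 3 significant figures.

2.11

Mercator is conformal with k = sec φ, so areal scale = k² = sec²φ.
At 48.6°: sec²(48.6°) = 1/0.6613² = 2.287.
At 16.2°: sec²(16.2°) = 1/0.9603² = 1.084.
Ratio = 2.287/1.084 = cos²(16.2°)/cos²(48.6°) ≈ 2.11.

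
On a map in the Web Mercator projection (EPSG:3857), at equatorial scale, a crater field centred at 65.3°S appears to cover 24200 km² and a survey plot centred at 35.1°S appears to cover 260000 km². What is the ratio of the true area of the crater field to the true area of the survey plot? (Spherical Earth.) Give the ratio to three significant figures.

0.0243

Since Mercator area scale is 1/cos²φ, the true area equals the apparent area multiplied by cos²φ.
True area of crater field: 24200 × cos²(65.3°) = 24200 × 0.1746 = 4226 km².
True area of survey plot: 260000 × cos²(35.1°) = 260000 × 0.6694 = 174000 km².
Ratio = 4226 / 174000 ≈ 0.0243.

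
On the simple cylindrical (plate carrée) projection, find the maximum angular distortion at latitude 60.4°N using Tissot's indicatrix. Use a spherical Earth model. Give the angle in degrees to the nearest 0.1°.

39.6°

For the equirectangular projection with φ₀ = 0 (plate carrée), h = 1 along meridians and k = sec φ along parallels.
At 60.4°: h = 1.000, k = 2.025; principal scales a = 2.025, b = 1.000.
sin(ω/2) = (a − b)/(a + b) = 1.025/3.025 = 0.3387, so ω = 2 arcsin(0.3387) ≈ 39.6°.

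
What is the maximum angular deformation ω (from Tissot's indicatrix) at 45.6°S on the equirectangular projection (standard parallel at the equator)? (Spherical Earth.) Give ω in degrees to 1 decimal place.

Plate carrée maps x = Rλ, y = Rφ. The meridian scale is h = 1 and the parallel scale is k = 1/cos φ = sec φ.
At 45.6°: h = 1.000, k = 1.429; principal scales a = 1.429, b = 1.000.
sin(ω/2) = (a − b)/(a + b) = 0.4293/2.429 = 0.1767, so ω = 2 arcsin(0.1767) ≈ 20.4°.

20.4°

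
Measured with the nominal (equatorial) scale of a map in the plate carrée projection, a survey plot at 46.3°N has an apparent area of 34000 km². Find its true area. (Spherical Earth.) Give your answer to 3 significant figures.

23500 km²

In the plate carrée (x = Rλ, y = Rφ), meridians are true-scale (h = 1) and parallels are stretched by k = sec φ.
Areal scale = h·k = 1 × sec φ; at 46.3°, h = 1.000, k = 1.447, so h·k = 1.447.
True area = apparent / (areal scale) = 34000 / 1.447 ≈ 23500 km².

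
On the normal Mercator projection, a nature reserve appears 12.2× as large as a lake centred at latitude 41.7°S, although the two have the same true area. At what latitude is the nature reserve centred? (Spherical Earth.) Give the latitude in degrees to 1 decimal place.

77.7°

On Mercator, (apparent₁)/(apparent₂) = sec²φ₁ / sec²φ₂ when true areas are equal.
cos²φ₂ / cos²φ₁ = 12.2  ⇒  cos φ₁ = cos 41.7° / √12.2 = 0.7466/3.493 = 0.2138.
φ₁ = arccos(0.2138) ≈ 77.7°.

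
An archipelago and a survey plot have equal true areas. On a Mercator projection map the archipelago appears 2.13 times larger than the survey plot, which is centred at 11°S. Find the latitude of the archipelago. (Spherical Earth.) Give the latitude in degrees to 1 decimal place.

47.7°

On Mercator, (apparent₁)/(apparent₂) = sec²φ₁ / sec²φ₂ when true areas are equal.
cos²φ₂ / cos²φ₁ = 2.13  ⇒  cos φ₁ = cos 11° / √2.13 = 0.9816/1.459 = 0.6726.
φ₁ = arccos(0.6726) ≈ 47.7°.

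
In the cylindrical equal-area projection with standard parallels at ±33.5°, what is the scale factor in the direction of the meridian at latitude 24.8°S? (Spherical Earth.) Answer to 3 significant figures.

Cylindrical equal-area (φ₀ = 33.5°): h = cos φ / cos 33.5° along meridians, k = cos 33.5° / cos φ along parallels; h·k = 1.
h = cos 24.8° / cos 33.5° = 0.9078/0.8339 = 1.089.

1.09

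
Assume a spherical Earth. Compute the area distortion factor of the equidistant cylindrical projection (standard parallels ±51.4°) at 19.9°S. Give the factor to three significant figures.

The equidistant cylindrical projection with φ₀ = 51.4° has h = 1 (meridians true) and k = cos φ₀ / cos φ along parallels.
Areal scale = h·k = 1 × cos φ₀ / cos φ; at 19.9°, h = 1.000, k = 0.6635, so h·k = 0.6635.

0.663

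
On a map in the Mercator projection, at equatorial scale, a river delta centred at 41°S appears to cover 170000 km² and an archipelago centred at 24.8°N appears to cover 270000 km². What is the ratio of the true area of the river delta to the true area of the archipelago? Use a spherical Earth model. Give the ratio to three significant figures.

Mercator's areal exaggeration is sec²φ; hence true area = (apparent area) · cos²φ.
True area of river delta: 170000 × cos²(41°) = 170000 × 0.5696 = 96830 km².
True area of archipelago: 270000 × cos²(24.8°) = 270000 × 0.8241 = 222500 km².
Ratio = 96830 / 222500 ≈ 0.435.

0.435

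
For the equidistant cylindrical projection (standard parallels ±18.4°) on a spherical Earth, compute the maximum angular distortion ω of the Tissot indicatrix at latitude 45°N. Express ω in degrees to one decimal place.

With standard parallel φ₀ = 18.4°, the equirectangular projection gives x = Rλ cos φ₀, y = Rφ, so h = 1 and k = cos 18.4° / cos φ.
At 45°: h = 1.000, k = 1.342; principal scales a = 1.342, b = 1.000.
sin(ω/2) = (a − b)/(a + b) = 0.3419/2.342 = 0.1460, so ω = 2 arcsin(0.1460) ≈ 16.8°.

16.8°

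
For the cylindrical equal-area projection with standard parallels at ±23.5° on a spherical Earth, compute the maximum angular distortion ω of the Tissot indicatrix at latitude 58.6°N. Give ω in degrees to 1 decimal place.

61.6°

Cylindrical equal-area (φ₀ = 23.5°): h = cos φ / cos 23.5° along meridians, k = cos 23.5° / cos φ along parallels; h·k = 1.
At 58.6°: h = 0.5681, k = 1.760; principal scales a = 1.760, b = 0.5681.
sin(ω/2) = (a − b)/(a + b) = 1.192/2.328 = 0.5120, so ω = 2 arcsin(0.5120) ≈ 61.6°.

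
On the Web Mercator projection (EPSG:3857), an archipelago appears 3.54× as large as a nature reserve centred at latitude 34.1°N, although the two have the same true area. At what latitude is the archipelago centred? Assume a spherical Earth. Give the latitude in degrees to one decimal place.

On Mercator, (apparent₁)/(apparent₂) = sec²φ₁ / sec²φ₂ when true areas are equal.
cos²φ₂ / cos²φ₁ = 3.54  ⇒  cos φ₁ = cos 34.1° / √3.54 = 0.8281/1.881 = 0.4401.
φ₁ = arccos(0.4401) ≈ 63.9°.

63.9°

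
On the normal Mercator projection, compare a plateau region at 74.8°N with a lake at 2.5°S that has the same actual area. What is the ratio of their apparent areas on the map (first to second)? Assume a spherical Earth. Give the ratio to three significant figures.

Mercator is conformal with k = sec φ, so areal scale = k² = sec²φ.
At 74.8°: sec²(74.8°) = 1/0.2622² = 14.55.
At 2.5°: sec²(2.5°) = 1/0.9990² = 1.002.
Ratio = 14.55/1.002 = cos²(2.5°)/cos²(74.8°) ≈ 14.5.

14.5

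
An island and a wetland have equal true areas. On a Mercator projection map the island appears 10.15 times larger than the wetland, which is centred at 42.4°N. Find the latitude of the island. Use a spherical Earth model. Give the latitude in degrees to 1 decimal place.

76.6°

For equal true areas on Mercator, apparent areas scale as sec²φ, so the ratio is cos²φ₂ / cos²φ₁.
cos²φ₂ / cos²φ₁ = 10.15  ⇒  cos φ₁ = cos 42.4° / √10.15 = 0.7385/3.186 = 0.2318.
φ₁ = arccos(0.2318) ≈ 76.6°.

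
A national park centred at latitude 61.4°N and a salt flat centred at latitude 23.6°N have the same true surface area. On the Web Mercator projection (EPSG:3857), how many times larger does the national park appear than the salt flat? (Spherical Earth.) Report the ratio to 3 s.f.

3.66

On Mercator, area is exaggerated by sec²φ = 1/cos²φ.
At 61.4°: sec²(61.4°) = 1/0.4787² = 4.364.
At 23.6°: sec²(23.6°) = 1/0.9164² = 1.191.
Ratio = 4.364/1.191 = cos²(23.6°)/cos²(61.4°) ≈ 3.66.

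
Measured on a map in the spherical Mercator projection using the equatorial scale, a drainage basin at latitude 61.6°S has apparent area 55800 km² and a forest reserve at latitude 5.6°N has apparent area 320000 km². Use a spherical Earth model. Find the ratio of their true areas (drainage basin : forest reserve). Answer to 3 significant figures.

On Mercator the areal scale is sec²φ, so true area = apparent × cos²φ.
True area of drainage basin: 55800 × cos²(61.6°) = 55800 × 0.2262 = 12620 km².
True area of forest reserve: 320000 × cos²(5.6°) = 320000 × 0.9905 = 317000 km².
Ratio = 12620 / 317000 ≈ 0.0398.

0.0398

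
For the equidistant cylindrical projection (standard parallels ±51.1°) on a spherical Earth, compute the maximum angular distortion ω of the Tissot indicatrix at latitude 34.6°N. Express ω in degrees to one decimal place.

The equidistant cylindrical projection with φ₀ = 51.1° has h = 1 (meridians true) and k = cos φ₀ / cos φ along parallels.
At 34.6°: h = 1.000, k = 0.7629; principal scales a = 1.000, b = 0.7629.
sin(ω/2) = (a − b)/(a + b) = 0.2371/1.763 = 0.1345, so ω = 2 arcsin(0.1345) ≈ 15.5°.

15.5°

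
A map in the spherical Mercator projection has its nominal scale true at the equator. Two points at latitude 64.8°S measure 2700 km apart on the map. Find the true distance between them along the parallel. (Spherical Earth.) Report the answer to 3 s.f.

The Mercator projection is conformal; its linear scale factor is the same in every direction and equals sec φ = 1/cos φ.
Along the parallel at 64.8°, map distances are exaggerated by k = sec 64.8° = 2.349.
True distance = 2700 / 2.349 = 2700 × cos 64.8° ≈ 1150 km.

1150 km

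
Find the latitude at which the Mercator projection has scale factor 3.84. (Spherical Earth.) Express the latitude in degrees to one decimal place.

74.9°

Mercator scale is k = sec φ = 1/cos φ.
1/cos φ = 3.84  ⇒  cos φ = 0.2604  ⇒  φ = arccos(0.2604) ≈ 74.9°.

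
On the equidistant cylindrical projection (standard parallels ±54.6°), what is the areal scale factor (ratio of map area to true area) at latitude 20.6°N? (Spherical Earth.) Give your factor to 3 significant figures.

The equidistant cylindrical projection with φ₀ = 54.6° has h = 1 (meridians true) and k = cos φ₀ / cos φ along parallels.
Areal scale = h·k = 1 × cos φ₀ / cos φ; at 20.6°, h = 1.000, k = 0.6189, so h·k = 0.6189.

0.619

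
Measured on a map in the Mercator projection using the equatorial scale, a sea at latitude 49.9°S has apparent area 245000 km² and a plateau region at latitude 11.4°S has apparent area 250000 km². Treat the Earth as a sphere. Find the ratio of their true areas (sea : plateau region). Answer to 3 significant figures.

On Mercator the areal scale is sec²φ, so true area = apparent × cos²φ.
True area of sea: 245000 × cos²(49.9°) = 245000 × 0.4149 = 101600 km².
True area of plateau region: 250000 × cos²(11.4°) = 250000 × 0.9609 = 240200 km².
Ratio = 101600 / 240200 ≈ 0.423.

0.423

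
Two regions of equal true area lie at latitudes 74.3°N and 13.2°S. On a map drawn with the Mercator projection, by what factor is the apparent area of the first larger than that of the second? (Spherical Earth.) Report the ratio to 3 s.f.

Mercator is conformal with k = sec φ, so areal scale = k² = sec²φ.
At 74.3°: sec²(74.3°) = 1/0.2706² = 13.66.
At 13.2°: sec²(13.2°) = 1/0.9736² = 1.055.
Ratio = 13.66/1.055 = cos²(13.2°)/cos²(74.3°) ≈ 12.9.

12.9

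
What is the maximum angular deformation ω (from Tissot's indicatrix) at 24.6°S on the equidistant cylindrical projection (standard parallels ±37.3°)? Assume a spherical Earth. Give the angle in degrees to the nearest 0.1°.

7.7°

In the equirectangular projection with standard parallel φ₀ = 37.3° (x = Rλ cos φ₀, y = Rφ), meridians are true-scale (h = 1) and the parallel scale is k = cos φ₀ / cos φ.
At 24.6°: h = 1.000, k = 0.8749; principal scales a = 1.000, b = 0.8749.
sin(ω/2) = (a − b)/(a + b) = 0.1251/1.875 = 0.06673, so ω = 2 arcsin(0.06673) ≈ 7.7°.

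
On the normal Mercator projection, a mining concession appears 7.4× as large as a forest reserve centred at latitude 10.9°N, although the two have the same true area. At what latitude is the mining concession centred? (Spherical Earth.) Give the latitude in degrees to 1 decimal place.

68.8°

Mercator areal scale is sec²φ, so apparent-area ratio = sec²φ₁ / sec²φ₂ = cos²φ₂ / cos²φ₁.
cos²φ₂ / cos²φ₁ = 7.4  ⇒  cos φ₁ = cos 10.9° / √7.4 = 0.9820/2.720 = 0.3610.
φ₁ = arccos(0.3610) ≈ 68.8°.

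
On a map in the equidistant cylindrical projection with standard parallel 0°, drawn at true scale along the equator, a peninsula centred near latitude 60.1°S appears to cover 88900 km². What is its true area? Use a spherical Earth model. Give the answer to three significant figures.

44300 km²

Plate carrée maps x = Rλ, y = Rφ. The meridian scale is h = 1 and the parallel scale is k = 1/cos φ = sec φ.
Areal scale = h·k = 1 × sec φ; at 60.1°, h = 1.000, k = 2.006, so h·k = 2.006.
True area = apparent / (areal scale) = 88900 / 2.006 ≈ 44300 km².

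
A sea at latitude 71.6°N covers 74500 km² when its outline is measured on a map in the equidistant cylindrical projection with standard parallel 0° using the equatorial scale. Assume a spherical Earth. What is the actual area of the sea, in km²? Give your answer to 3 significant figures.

For the equirectangular projection with φ₀ = 0 (plate carrée), h = 1 along meridians and k = sec φ along parallels.
Areal scale = h·k = 1 × sec φ; at 71.6°, h = 1.000, k = 3.168, so h·k = 3.168.
True area = apparent / (areal scale) = 74500 / 3.168 ≈ 23500 km².

23500 km²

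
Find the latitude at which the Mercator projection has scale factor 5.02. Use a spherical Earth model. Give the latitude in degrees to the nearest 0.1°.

Mercator scale is k = sec φ = 1/cos φ.
1/cos φ = 5.02  ⇒  cos φ = 0.1992  ⇒  φ = arccos(0.1992) ≈ 78.5°.

78.5°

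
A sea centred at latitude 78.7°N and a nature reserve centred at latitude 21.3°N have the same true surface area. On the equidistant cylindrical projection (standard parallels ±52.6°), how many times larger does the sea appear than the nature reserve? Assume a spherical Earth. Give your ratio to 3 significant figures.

The equidistant cylindrical projection with φ₀ = 52.6° has h = 1 (meridians true) and k = cos φ₀ / cos φ along parallels.
Areal scale at 78.7°: h·k = 1.000 × 3.100 = 3.100.
Areal scale at 21.3°: h·k = 1.000 × 0.6519 = 0.6519.
Ratio = 3.100/0.6519 ≈ 4.75.

4.75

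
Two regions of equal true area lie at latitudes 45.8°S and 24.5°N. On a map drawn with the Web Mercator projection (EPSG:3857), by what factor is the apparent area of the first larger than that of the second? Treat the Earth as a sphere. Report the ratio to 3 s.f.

1.70

On Mercator, area is exaggerated by sec²φ = 1/cos²φ.
At 45.8°: sec²(45.8°) = 1/0.6972² = 2.057.
At 24.5°: sec²(24.5°) = 1/0.9100² = 1.208.
Ratio = 2.057/1.208 = cos²(24.5°)/cos²(45.8°) ≈ 1.70.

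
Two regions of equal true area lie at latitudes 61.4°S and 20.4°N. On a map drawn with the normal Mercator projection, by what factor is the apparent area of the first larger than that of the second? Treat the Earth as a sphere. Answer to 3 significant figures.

3.83

On Mercator, area is exaggerated by sec²φ = 1/cos²φ.
At 61.4°: sec²(61.4°) = 1/0.4787² = 4.364.
At 20.4°: sec²(20.4°) = 1/0.9373² = 1.138.
Ratio = 4.364/1.138 = cos²(20.4°)/cos²(61.4°) ≈ 3.83.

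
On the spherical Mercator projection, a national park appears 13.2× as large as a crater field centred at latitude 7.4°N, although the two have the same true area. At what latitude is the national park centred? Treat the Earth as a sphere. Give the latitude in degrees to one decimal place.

74.2°

On Mercator, (apparent₁)/(apparent₂) = sec²φ₁ / sec²φ₂ when true areas are equal.
cos²φ₂ / cos²φ₁ = 13.2  ⇒  cos φ₁ = cos 7.4° / √13.2 = 0.9917/3.633 = 0.2729.
φ₁ = arccos(0.2729) ≈ 74.2°.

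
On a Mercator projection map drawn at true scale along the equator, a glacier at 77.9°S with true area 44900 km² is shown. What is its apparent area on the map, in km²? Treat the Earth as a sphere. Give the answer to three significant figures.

The Mercator projection is conformal; its linear scale factor is the same in every direction and equals sec φ = 1/cos φ.
Areal scale = k² = sec²φ = 1/cos²(77.9°) = 1/0.2096² = 22.76.
Apparent area = 44900 × 22.76 ≈ 1020000 km².

1020000 km²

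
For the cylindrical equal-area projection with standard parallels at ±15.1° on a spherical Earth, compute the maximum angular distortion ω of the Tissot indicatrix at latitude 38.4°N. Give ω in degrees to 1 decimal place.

23.7°

Cylindrical equal-area (φ₀ = 15.1°): h = cos φ / cos 15.1° along meridians, k = cos 15.1° / cos φ along parallels; h·k = 1.
At 38.4°: h = 0.8117, k = 1.232; principal scales a = 1.232, b = 0.8117.
sin(ω/2) = (a − b)/(a + b) = 0.4202/2.044 = 0.2056, so ω = 2 arcsin(0.2056) ≈ 23.7°.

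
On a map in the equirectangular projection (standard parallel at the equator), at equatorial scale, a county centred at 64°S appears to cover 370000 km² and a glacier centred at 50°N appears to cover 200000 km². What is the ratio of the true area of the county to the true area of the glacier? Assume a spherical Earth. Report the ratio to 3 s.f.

1.26

Plate carrée has h = 1 and k = sec φ, giving areal scale sec φ; true area = (apparent area) · cos φ.
True area of county: 370000 × cos(64°) = 370000 × 0.4384 = 162200 km².
True area of glacier: 200000 × cos(50°) = 200000 × 0.6428 = 128600 km².
Ratio = 162200 / 128600 ≈ 1.26.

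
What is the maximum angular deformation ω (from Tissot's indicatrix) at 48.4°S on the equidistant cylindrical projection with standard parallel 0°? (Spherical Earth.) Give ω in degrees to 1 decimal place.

23.3°

For the equirectangular projection with φ₀ = 0 (plate carrée), h = 1 along meridians and k = sec φ along parallels.
At 48.4°: h = 1.000, k = 1.506; principal scales a = 1.506, b = 1.000.
sin(ω/2) = (a − b)/(a + b) = 0.5062/2.506 = 0.2020, so ω = 2 arcsin(0.2020) ≈ 23.3°.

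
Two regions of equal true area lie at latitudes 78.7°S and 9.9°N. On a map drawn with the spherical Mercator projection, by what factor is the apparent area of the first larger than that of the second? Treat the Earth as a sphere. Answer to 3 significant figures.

Mercator is conformal with k = sec φ, so areal scale = k² = sec²φ.
At 78.7°: sec²(78.7°) = 1/0.1959² = 26.05.
At 9.9°: sec²(9.9°) = 1/0.9851² = 1.030.
Ratio = 26.05/1.030 = cos²(9.9°)/cos²(78.7°) ≈ 25.3.

25.3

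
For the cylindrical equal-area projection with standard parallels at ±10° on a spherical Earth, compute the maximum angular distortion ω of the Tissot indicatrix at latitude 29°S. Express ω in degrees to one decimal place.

13.6°

For cylindrical equal-area with standard parallel φ₀, h = cos φ / cos φ₀ and k = cos φ₀ / cos φ, so h·k = 1.
At 29°: h = 0.8881, k = 1.126; principal scales a = 1.126, b = 0.8881.
sin(ω/2) = (a − b)/(a + b) = 0.2379/2.014 = 0.1181, so ω = 2 arcsin(0.1181) ≈ 13.6°.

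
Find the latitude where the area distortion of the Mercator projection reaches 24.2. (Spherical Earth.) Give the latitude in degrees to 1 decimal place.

78.3°

Mercator areal scale is sec²φ.
sec²φ = 24.2  ⇒  cos²φ = 0.04132  ⇒  cos φ = 0.2033.
φ = arccos(0.2033) ≈ 78.3°.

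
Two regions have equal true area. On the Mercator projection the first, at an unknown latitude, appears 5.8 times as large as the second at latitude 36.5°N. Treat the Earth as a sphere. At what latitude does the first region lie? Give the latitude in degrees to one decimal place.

70.5°

For equal true areas on Mercator, apparent areas scale as sec²φ, so the ratio is cos²φ₂ / cos²φ₁.
cos²φ₂ / cos²φ₁ = 5.8  ⇒  cos φ₁ = cos 36.5° / √5.8 = 0.8039/2.408 = 0.3338.
φ₁ = arccos(0.3338) ≈ 70.5°.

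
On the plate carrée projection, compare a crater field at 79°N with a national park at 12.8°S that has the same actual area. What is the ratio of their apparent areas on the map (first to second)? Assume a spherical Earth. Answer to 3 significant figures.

5.11

For the equirectangular projection with φ₀ = 0 (plate carrée), h = 1 along meridians and k = sec φ along parallels.
Areal scale at 79°: h·k = 1.000 × 5.241 = 5.241.
Areal scale at 12.8°: h·k = 1.000 × 1.025 = 1.025.
Ratio = 5.241/1.025 ≈ 5.11.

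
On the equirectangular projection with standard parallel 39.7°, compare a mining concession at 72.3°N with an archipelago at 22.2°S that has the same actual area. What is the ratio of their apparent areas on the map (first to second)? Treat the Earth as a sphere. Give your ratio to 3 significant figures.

3.05

The equidistant cylindrical projection with φ₀ = 39.7° has h = 1 (meridians true) and k = cos φ₀ / cos φ along parallels.
Areal scale at 72.3°: h·k = 1.000 × 2.531 = 2.531.
Areal scale at 22.2°: h·k = 1.000 × 0.8310 = 0.8310.
Ratio = 2.531/0.8310 ≈ 3.05.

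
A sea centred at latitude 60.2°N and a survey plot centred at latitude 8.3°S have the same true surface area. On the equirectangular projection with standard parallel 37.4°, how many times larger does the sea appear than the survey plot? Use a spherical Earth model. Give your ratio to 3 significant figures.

With standard parallel φ₀ = 37.4°, the equirectangular projection gives x = Rλ cos φ₀, y = Rφ, so h = 1 and k = cos 37.4° / cos φ.
Areal scale at 60.2°: h·k = 1.000 × 1.599 = 1.599.
Areal scale at 8.3°: h·k = 1.000 × 0.8028 = 0.8028.
Ratio = 1.599/0.8028 ≈ 1.99.

1.99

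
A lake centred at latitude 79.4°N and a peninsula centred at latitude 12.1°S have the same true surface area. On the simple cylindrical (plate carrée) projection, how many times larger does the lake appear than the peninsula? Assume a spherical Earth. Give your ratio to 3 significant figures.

5.32

Plate carrée maps x = Rλ, y = Rφ. The meridian scale is h = 1 and the parallel scale is k = 1/cos φ = sec φ.
Areal scale at 79.4°: h·k = 1.000 × 5.436 = 5.436.
Areal scale at 12.1°: h·k = 1.000 × 1.023 = 1.023.
Ratio = 5.436/1.023 ≈ 5.32.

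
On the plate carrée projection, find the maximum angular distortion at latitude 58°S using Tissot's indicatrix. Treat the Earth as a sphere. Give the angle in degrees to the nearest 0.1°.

Plate carrée maps x = Rλ, y = Rφ. The meridian scale is h = 1 and the parallel scale is k = 1/cos φ = sec φ.
At 58°: h = 1.000, k = 1.887; principal scales a = 1.887, b = 1.000.
sin(ω/2) = (a − b)/(a + b) = 0.8871/2.887 = 0.3073, so ω = 2 arcsin(0.3073) ≈ 35.8°.

35.8°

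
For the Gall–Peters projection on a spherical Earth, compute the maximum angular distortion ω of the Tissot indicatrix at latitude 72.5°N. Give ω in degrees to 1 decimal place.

87.8°

The Gall–Peters projection is cylindrical equal-area with φ₀ = 45°. Cylindrical equal-area (φ₀ = 45°): h = cos φ / cos 45° along meridians, k = cos 45° / cos φ along parallels; h·k = 1.
At 72.5°: h = 0.4253, k = 2.351; principal scales a = 2.351, b = 0.4253.
sin(ω/2) = (a − b)/(a + b) = 1.926/2.777 = 0.6937, so ω = 2 arcsin(0.6937) ≈ 87.8°.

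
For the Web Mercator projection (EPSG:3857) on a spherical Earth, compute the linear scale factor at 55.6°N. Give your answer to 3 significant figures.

For Mercator, h = k = sec φ (a conformal cylindrical projection has a single point scale, 1/cos φ).
k = 1/cos 55.6° = 1/0.5650 = 1.770.

1.77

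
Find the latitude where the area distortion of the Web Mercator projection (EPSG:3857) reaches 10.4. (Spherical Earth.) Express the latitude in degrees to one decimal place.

Mercator areal scale is sec²φ.
sec²φ = 10.4  ⇒  cos²φ = 0.09615  ⇒  cos φ = 0.3101.
φ = arccos(0.3101) ≈ 71.9°.

71.9°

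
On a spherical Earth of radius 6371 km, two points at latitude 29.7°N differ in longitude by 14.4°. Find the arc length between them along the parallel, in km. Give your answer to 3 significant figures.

Arc length along a parallel = R cos φ · Δλ (with Δλ in radians).
= 6371 × cos 29.7° × (14.4° × π/180) = 6371 × 0.8686 × 0.2513 ≈ 1390 km.

1390 km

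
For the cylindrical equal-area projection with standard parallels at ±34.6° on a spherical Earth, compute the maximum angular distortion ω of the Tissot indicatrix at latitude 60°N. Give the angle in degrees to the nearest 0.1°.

54.9°

For cylindrical equal-area with standard parallel φ₀, h = cos φ / cos φ₀ and k = cos φ₀ / cos φ, so h·k = 1.
At 60°: h = 0.6074, k = 1.646; principal scales a = 1.646, b = 0.6074.
sin(ω/2) = (a − b)/(a + b) = 1.039/2.254 = 0.4609, so ω = 2 arcsin(0.4609) ≈ 54.9°.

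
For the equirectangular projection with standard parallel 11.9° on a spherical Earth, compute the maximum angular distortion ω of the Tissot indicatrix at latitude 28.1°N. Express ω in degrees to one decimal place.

The equidistant cylindrical projection with φ₀ = 11.9° has h = 1 (meridians true) and k = cos φ₀ / cos φ along parallels.
At 28.1°: h = 1.000, k = 1.109; principal scales a = 1.109, b = 1.000.
sin(ω/2) = (a − b)/(a + b) = 0.1093/2.109 = 0.05180, so ω = 2 arcsin(0.05180) ≈ 5.9°.

5.9°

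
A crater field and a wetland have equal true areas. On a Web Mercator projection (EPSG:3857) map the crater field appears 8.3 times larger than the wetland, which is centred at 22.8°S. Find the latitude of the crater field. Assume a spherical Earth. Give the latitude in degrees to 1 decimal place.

On Mercator, (apparent₁)/(apparent₂) = sec²φ₁ / sec²φ₂ when true areas are equal.
cos²φ₂ / cos²φ₁ = 8.3  ⇒  cos φ₁ = cos 22.8° / √8.3 = 0.9219/2.881 = 0.3200.
φ₁ = arccos(0.3200) ≈ 71.3°.

71.3°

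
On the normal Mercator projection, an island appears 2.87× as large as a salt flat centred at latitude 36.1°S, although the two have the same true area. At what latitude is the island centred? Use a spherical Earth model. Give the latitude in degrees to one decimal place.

For equal true areas on Mercator, apparent areas scale as sec²φ, so the ratio is cos²φ₂ / cos²φ₁.
cos²φ₂ / cos²φ₁ = 2.87  ⇒  cos φ₁ = cos 36.1° / √2.87 = 0.8080/1.694 = 0.4769.
φ₁ = arccos(0.4769) ≈ 61.5°.

61.5°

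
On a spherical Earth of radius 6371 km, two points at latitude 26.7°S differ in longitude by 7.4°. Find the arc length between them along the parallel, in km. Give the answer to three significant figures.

Arc length along a parallel = R cos φ · Δλ (with Δλ in radians).
= 6371 × cos 26.7° × (7.4° × π/180) = 6371 × 0.8934 × 0.1292 ≈ 735 km.

735 km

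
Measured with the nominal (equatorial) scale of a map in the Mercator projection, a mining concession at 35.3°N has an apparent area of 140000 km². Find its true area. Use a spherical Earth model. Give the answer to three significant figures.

93300 km²

For Mercator, h = k = sec φ (a conformal cylindrical projection has a single point scale, 1/cos φ).
Areal scale = k² = sec²φ = 1/cos²(35.3°) = 1/0.8161² = 1.501.
True area = apparent / (areal scale) = 140000 / 1.501 ≈ 93300 km².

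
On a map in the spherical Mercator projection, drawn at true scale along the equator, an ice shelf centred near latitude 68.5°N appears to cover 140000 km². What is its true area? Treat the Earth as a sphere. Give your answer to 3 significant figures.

18800 km²

Mercator is conformal, so the point scale is isotropic: h = k = sec φ = 1/cos φ.
Areal scale = k² = sec²φ = 1/cos²(68.5°) = 1/0.3665² = 7.445.
True area = apparent / (areal scale) = 140000 / 7.445 ≈ 18800 km².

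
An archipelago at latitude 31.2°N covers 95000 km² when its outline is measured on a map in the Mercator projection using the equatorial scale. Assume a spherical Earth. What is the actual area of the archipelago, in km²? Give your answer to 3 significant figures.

Mercator is conformal, so the point scale is isotropic: h = k = sec φ = 1/cos φ.
Areal scale = k² = sec²φ = 1/cos²(31.2°) = 1/0.8554² = 1.367.
True area = apparent / (areal scale) = 95000 / 1.367 ≈ 69500 km².

69500 km²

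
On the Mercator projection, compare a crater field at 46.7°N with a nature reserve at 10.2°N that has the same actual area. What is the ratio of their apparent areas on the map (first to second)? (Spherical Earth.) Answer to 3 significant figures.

Mercator is conformal with k = sec φ, so areal scale = k² = sec²φ.
At 46.7°: sec²(46.7°) = 1/0.6858² = 2.126.
At 10.2°: sec²(10.2°) = 1/0.9842² = 1.032.
Ratio = 2.126/1.032 = cos²(10.2°)/cos²(46.7°) ≈ 2.06.

2.06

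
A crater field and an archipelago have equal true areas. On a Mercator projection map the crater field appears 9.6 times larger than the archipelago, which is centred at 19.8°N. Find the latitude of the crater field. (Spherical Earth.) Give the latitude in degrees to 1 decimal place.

For equal true areas on Mercator, apparent areas scale as sec²φ, so the ratio is cos²φ₂ / cos²φ₁.
cos²φ₂ / cos²φ₁ = 9.6  ⇒  cos φ₁ = cos 19.8° / √9.6 = 0.9409/3.098 = 0.3037.
φ₁ = arccos(0.3037) ≈ 72.3°.

72.3°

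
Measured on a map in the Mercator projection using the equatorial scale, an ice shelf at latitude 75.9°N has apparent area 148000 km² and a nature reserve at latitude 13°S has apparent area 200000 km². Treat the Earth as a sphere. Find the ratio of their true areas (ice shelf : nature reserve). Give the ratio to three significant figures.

Since Mercator area scale is 1/cos²φ, the true area equals the apparent area multiplied by cos²φ.
True area of ice shelf: 148000 × cos²(75.9°) = 148000 × 0.05935 = 8784 km².
True area of nature reserve: 200000 × cos²(13°) = 200000 × 0.9494 = 189900 km².
Ratio = 8784 / 189900 ≈ 0.0463.

0.0463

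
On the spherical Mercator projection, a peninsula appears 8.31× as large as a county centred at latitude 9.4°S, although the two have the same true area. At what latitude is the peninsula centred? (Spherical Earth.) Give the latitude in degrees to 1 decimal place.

Mercator areal scale is sec²φ, so apparent-area ratio = sec²φ₁ / sec²φ₂ = cos²φ₂ / cos²φ₁.
cos²φ₂ / cos²φ₁ = 8.31  ⇒  cos φ₁ = cos 9.4° / √8.31 = 0.9866/2.883 = 0.3422.
φ₁ = arccos(0.3422) ≈ 70.0°.

70.0°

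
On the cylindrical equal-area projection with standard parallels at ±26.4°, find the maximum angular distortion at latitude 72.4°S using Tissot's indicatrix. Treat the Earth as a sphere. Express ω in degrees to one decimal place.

Cylindrical equal-area (φ₀ = 26.4°): h = cos φ / cos 26.4° along meridians, k = cos 26.4° / cos φ along parallels; h·k = 1.
At 72.4°: h = 0.3376, k = 2.962; principal scales a = 2.962, b = 0.3376.
sin(ω/2) = (a − b)/(a + b) = 2.625/3.300 = 0.7954, so ω = 2 arcsin(0.7954) ≈ 105.4°.

105.4°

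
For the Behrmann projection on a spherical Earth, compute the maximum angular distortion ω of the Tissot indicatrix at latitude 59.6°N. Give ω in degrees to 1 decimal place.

The Behrmann projection is cylindrical equal-area with φ₀ = 30°. A cylindrical equal-area projection with standard parallel φ₀ has meridian scale h = cos φ / cos φ₀ and parallel scale k = cos φ₀ / cos φ (so areas are preserved, h·k = 1).
At 59.6°: h = 0.5843, k = 1.711; principal scales a = 1.711, b = 0.5843.
sin(ω/2) = (a − b)/(a + b) = 1.127/2.296 = 0.4909, so ω = 2 arcsin(0.4909) ≈ 58.8°.

58.8°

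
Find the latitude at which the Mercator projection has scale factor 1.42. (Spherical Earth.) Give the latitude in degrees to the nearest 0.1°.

Mercator scale is k = sec φ = 1/cos φ.
1/cos φ = 1.42  ⇒  cos φ = 0.7042  ⇒  φ = arccos(0.7042) ≈ 45.2°.

45.2°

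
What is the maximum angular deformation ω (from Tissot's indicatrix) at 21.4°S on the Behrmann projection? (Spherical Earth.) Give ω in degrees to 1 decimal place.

The Behrmann projection is cylindrical equal-area with φ₀ = 30°. For cylindrical equal-area with standard parallel φ₀, h = cos φ / cos φ₀ and k = cos φ₀ / cos φ, so h·k = 1.
At 21.4°: h = 1.075, k = 0.9302; principal scales a = 1.075, b = 0.9302.
sin(ω/2) = (a − b)/(a + b) = 0.1449/2.005 = 0.07228, so ω = 2 arcsin(0.07228) ≈ 8.3°.

8.3°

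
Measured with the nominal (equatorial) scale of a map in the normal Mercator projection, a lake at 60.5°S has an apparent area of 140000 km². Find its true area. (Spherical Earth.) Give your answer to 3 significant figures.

33900 km²

Mercator is conformal, so the point scale is isotropic: h = k = sec φ = 1/cos φ.
Areal scale = k² = sec²φ = 1/cos²(60.5°) = 1/0.4924² = 4.124.
True area = apparent / (areal scale) = 140000 / 4.124 ≈ 33900 km².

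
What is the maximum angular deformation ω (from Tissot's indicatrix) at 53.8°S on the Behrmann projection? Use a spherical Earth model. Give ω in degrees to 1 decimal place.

42.8°

The Behrmann projection is cylindrical equal-area with φ₀ = 30°. For cylindrical equal-area with standard parallel φ₀, h = cos φ / cos φ₀ and k = cos φ₀ / cos φ, so h·k = 1.
At 53.8°: h = 0.6820, k = 1.466; principal scales a = 1.466, b = 0.6820.
sin(ω/2) = (a − b)/(a + b) = 0.7844/2.148 = 0.3651, so ω = 2 arcsin(0.3651) ≈ 42.8°.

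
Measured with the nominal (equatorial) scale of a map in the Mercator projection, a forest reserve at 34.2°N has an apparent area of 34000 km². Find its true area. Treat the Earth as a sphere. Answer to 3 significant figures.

Mercator is conformal, so the point scale is isotropic: h = k = sec φ = 1/cos φ.
Areal scale = k² = sec²φ = 1/cos²(34.2°) = 1/0.8271² = 1.462.
True area = apparent / (areal scale) = 34000 / 1.462 ≈ 23300 km².

23300 km²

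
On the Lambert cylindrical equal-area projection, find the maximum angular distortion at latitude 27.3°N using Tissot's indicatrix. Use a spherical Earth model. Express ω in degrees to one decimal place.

The Lambert cylindrical equal-area projection is the cylindrical equal-area projection with its standard parallel at the equator (φ₀ = 0). A cylindrical equal-area projection with standard parallel φ₀ has meridian scale h = cos φ / cos φ₀ and parallel scale k = cos φ₀ / cos φ (so areas are preserved, h·k = 1).
At 27.3°: h = 0.8886, k = 1.125; principal scales a = 1.125, b = 0.8886.
sin(ω/2) = (a − b)/(a + b) = 0.2367/2.014 = 0.1175, so ω = 2 arcsin(0.1175) ≈ 13.5°.

13.5°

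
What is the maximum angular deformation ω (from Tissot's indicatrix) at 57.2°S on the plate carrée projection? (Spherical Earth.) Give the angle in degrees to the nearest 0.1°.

34.6°

For the equirectangular projection with φ₀ = 0 (plate carrée), h = 1 along meridians and k = sec φ along parallels.
At 57.2°: h = 1.000, k = 1.846; principal scales a = 1.846, b = 1.000.
sin(ω/2) = (a − b)/(a + b) = 0.8460/2.846 = 0.2973, so ω = 2 arcsin(0.2973) ≈ 34.6°.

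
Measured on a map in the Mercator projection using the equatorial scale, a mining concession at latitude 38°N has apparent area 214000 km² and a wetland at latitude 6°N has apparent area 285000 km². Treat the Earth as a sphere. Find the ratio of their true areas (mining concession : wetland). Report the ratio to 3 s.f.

Since Mercator area scale is 1/cos²φ, the true area equals the apparent area multiplied by cos²φ.
True area of mining concession: 214000 × cos²(38°) = 214000 × 0.6210 = 132900 km².
True area of wetland: 285000 × cos²(6°) = 285000 × 0.9891 = 281900 km².
Ratio = 132900 / 281900 ≈ 0.471.

0.471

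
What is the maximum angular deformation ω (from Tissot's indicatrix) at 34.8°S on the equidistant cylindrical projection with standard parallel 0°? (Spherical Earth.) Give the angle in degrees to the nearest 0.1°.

11.3°

Plate carrée maps x = Rλ, y = Rφ. The meridian scale is h = 1 and the parallel scale is k = 1/cos φ = sec φ.
At 34.8°: h = 1.000, k = 1.218; principal scales a = 1.218, b = 1.000.
sin(ω/2) = (a − b)/(a + b) = 0.2178/2.218 = 0.09821, so ω = 2 arcsin(0.09821) ≈ 11.3°.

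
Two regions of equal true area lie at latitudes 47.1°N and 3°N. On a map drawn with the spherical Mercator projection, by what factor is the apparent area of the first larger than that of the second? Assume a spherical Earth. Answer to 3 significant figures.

On Mercator, area is exaggerated by sec²φ = 1/cos²φ.
At 47.1°: sec²(47.1°) = 1/0.6807² = 2.158.
At 3°: sec²(3°) = 1/0.9986² = 1.003.
Ratio = 2.158/1.003 = cos²(3°)/cos²(47.1°) ≈ 2.15.

2.15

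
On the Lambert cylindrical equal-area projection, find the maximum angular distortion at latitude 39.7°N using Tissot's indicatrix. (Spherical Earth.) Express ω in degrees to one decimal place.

The Lambert cylindrical equal-area projection is the cylindrical equal-area projection with its standard parallel at the equator (φ₀ = 0). Cylindrical equal-area (φ₀ = 0°): h = cos φ / cos 0° along meridians, k = cos 0° / cos φ along parallels; h·k = 1.
At 39.7°: h = 0.7694, k = 1.300; principal scales a = 1.300, b = 0.7694.
sin(ω/2) = (a − b)/(a + b) = 0.5303/2.069 = 0.2563, so ω = 2 arcsin(0.2563) ≈ 29.7°.

29.7°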